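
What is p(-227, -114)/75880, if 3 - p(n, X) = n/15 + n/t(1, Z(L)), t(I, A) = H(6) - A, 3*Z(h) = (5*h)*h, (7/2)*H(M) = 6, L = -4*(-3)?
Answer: 143287/632839200 ≈ 0.00022642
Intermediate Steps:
L = 12
H(M) = 12/7 (H(M) = (2/7)*6 = 12/7)
Z(h) = 5*h²/3 (Z(h) = ((5*h)*h)/3 = (5*h²)/3 = 5*h²/3)
t(I, A) = 12/7 - A
p(n, X) = 3 - 521*n/8340 (p(n, X) = 3 - (n/15 + n/(12/7 - 5*12²/3)) = 3 - (n*(1/15) + n/(12/7 - 5*144/3)) = 3 - (n/15 + n/(12/7 - 1*240)) = 3 - (n/15 + n/(12/7 - 240)) = 3 - (n/15 + n/(-1668/7)) = 3 - (n/15 + n*(-7/1668)) = 3 - (n/15 - 7*n/1668) = 3 - 521*n/8340)
p(-227, -114)/75880 = (3 - 521/8340*(-227))/75880 = (3 + 118267/8340)*(1/75880) = (143287/8340)*(1/75880) = 143287/632839200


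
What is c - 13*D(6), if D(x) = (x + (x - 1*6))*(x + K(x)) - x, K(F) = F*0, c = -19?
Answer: -409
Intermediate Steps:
K(F) = 0
D(x) = -x + x*(-6 + 2*x) (D(x) = (x + (x - 1*6))*(x + 0) - x = (x + (x - 6))*x - x = (x + (-6 + x))*x - x = (-6 + 2*x)*x - x = x*(-6 + 2*x) - x = -x + x*(-6 + 2*x))
c - 13*D(6) = -19 - 78*(-7 + 2*6) = -19 - 78*(-7 + 12) = -19 - 78*5 = -19 - 13*30 = -19 - 390 = -409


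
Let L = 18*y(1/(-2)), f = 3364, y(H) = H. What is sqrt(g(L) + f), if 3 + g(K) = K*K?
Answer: sqrt(3442) ≈ 58.669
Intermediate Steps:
L = -9 (L = 18/(-2) = 18*(-1/2) = -9)
g(K) = -3 + K**2 (g(K) = -3 + K*K = -3 + K**2)
sqrt(g(L) + f) = sqrt((-3 + (-9)**2) + 3364) = sqrt((-3 + 81) + 3364) = sqrt(78 + 3364) = sqrt(3442)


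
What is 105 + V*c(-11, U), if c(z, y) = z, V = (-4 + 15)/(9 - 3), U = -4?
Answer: 509/6 ≈ 84.833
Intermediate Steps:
V = 11/6 ≈ 1.8333
105 + V*c(-11, U) = 105 + (11/6)*(-11) = 105 - 121/6 = 509/6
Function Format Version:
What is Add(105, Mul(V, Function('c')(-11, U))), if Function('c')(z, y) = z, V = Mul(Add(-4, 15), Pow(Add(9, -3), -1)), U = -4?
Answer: Rational(509, 6) ≈ 84.833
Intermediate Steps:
V = Rational(11, 6) (V = Mul(11, Pow(6, -1)) = Mul(11, Rational(1, 6)) = Rational(11, 6) ≈ 1.8333)
Add(105, Mul(V, Function('c')(-11, U))) = Add(105, Mul(Rational(11, 6), -11)) = Add(105, Rational(-121, 6)) = Rational(509, 6)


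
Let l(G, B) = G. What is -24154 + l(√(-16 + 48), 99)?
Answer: -24154 + 4*√2 ≈ -24148.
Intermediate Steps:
-24154 + l(√(-16 + 48), 99) = -24154 + √(-16 + 48) = -24154 + √32 = -24154 + 4*√2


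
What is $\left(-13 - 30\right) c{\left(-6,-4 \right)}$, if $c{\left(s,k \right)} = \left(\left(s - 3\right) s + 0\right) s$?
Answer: $13932$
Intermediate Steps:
$c{\left(s,k \right)} = s^{2} \left(-3 + s\right)$ ($c{\left(s,k \right)} = \left(\left(-3 + s\right) s + 0\right) s = \left(s \left(-3 + s\right) + 0\right) s = s \left(-3 + s\right) s = s^{2} \left(-3 + s\right)$)
$\left(-13 - 30\right) c{\left(-6,-4 \right)} = \left(-13 - 30\right) \left(-6\right)^{2} \left(-3 - 6\right) = \left(-13 - 30\right) 36 \left(-9\right) = \left(-43\right) \left(-324\right) = 13932$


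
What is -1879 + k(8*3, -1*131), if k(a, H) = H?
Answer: -2010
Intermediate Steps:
-1879 + k(8*3, -1*131) = -1879 - 1*131 = -1879 - 131 = -2010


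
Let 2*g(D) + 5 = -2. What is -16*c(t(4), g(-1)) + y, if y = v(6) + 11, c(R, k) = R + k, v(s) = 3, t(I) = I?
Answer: 6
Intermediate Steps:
g(D) = -7/2 (g(D) = -5/2 + (½)*(-2) = -5/2 - 1 = -7/2)
y = 14 (y = 3 + 11 = 14)
-16*c(t(4), g(-1)) + y = -16*(4 - 7/2) + 14 = -16*½ + 14 = -8 + 14 = 6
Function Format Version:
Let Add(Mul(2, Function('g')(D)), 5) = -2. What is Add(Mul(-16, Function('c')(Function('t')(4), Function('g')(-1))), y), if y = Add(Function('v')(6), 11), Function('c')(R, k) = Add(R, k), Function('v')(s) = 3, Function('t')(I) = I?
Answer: 6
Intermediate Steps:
Function('g')(D) = Rational(-7, 2) (Function('g')(D) = Add(Rational(-5, 2), Mul(Rational(1, 2), -2)) = Add(Rational(-5, 2), -1) = Rational(-7, 2))
y = 14 (y = Add(3, 11) = 14)
Add(Mul(-16, Function('c')(Function('t')(4), Function('g')(-1))), y) = Add(Mul(-16, Add(4, Rational(-7, 2))), 14) = Add(Mul(-16, Rational(1, 2)), 14) = Add(-8, 14) = 6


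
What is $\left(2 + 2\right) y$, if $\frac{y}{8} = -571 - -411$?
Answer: $-5120$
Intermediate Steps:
$y = -1280$ ($y = 8 \left(-571 - -411\right) = 8 \left(-571 + 411\right) = 8 \left(-160\right) = -1280$)
$\left(2 + 2\right) y = \left(2 + 2\right) \left(-1280\right) = 4 \left(-1280\right) = -5120$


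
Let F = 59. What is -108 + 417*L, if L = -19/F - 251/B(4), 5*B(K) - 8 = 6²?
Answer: -31505745/2596 ≈ -12136.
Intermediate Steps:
B(K) = 44/5 (B(K) = 8/5 + (⅕)*6² = 8/5 + (⅕)*36 = 8/5 + 36/5 = 44/5)
L = -74881/2596 (L = -19/59 - 251/44/5 = -19*1/59 - 251*5/44 = -19/59 - 1255/44 = -74881/2596 ≈ -28.845)
-108 + 417*L = -108 + 417*(-74881/2596) = -108 - 31225377/2596 = -31505745/2596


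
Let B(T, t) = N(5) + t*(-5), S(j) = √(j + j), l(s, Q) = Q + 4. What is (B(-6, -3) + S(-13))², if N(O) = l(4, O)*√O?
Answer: (15 + 9*√5 + I*√26)² ≈ 1207.7 + 358.2*I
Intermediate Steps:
l(s, Q) = 4 + Q
N(O) = √O*(4 + O) (N(O) = (4 + O)*√O = √O*(4 + O))
S(j) = √2*√j (S(j) = √(2*j) = √2*√j)
B(T, t) = -5*t + 9*√5 (B(T, t) = √5*(4 + 5) + t*(-5) = √5*9 - 5*t = 9*√5 - 5*t = -5*t + 9*√5)
(B(-6, -3) + S(-13))² = ((-5*(-3) + 9*√5) + √2*√(-13))² = ((15 + 9*√5) + √2*(I*√13))² = ((15 + 9*√5) + I*√26)² = (15 + 9*√5 + I*√26)²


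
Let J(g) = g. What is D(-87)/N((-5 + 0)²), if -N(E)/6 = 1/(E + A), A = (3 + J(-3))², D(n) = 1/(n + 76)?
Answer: 25/66 ≈ 0.37879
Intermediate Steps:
D(n) = 1/(76 + n)
A = 0 (A = (3 - 3)² = 0² = 0)
N(E) = -6/E (N(E) = -6/(E + 0) = -6/E)
D(-87)/N((-5 + 0)²) = 1/((76 - 87)*((-6/(-5 + 0)²))) = 1/((-11)*((-6/((-5)²)))) = -1/(11*((-6/25))) = -1/(11*((-6*1/25))) = -1/(11*(-6/25)) = -1/11*(-25/6) = 25/66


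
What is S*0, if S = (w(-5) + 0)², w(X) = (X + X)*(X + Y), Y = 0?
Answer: 0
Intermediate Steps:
w(X) = 2*X² (w(X) = (X + X)*(X + 0) = (2*X)*X = 2*X²)
S = 2500 (S = (2*(-5)² + 0)² = (2*25 + 0)² = (50 + 0)² = 50² = 2500)
S*0 = 2500*0 = 0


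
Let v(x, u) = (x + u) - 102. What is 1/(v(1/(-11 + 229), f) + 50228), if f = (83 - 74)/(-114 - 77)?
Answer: 41638/2087144617 ≈ 1.9950e-5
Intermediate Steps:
f = -9/191 (f = 9/(-191) = 9*(-1/191) = -9/191 ≈ -0.047120)
v(x, u) = -102 + u + x (v(x, u) = (u + x) - 102 = -102 + u + x)
1/(v(1/(-11 + 229), f) + 50228) = 1/((-102 - 9/191 + 1/(-11 + 229)) + 50228) = 1/((-102 - 9/191 + 1/218) + 50228) = 1/(-4248847/41638 + 50228) = 1/(2087144617/41638) = 41638/2087144617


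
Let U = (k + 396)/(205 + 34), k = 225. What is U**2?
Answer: 385641/57121 ≈ 6.7513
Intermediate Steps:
U = 621/239 (U = (225 + 396)/(205 + 34) = 621/239 ≈ 2.5983)
U**2 = (621/239)**2 = 385641/57121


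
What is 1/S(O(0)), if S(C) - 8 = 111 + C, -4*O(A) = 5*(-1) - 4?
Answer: 4/485 ≈ 0.0082474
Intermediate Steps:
O(A) = 9/4 (O(A) = -(5*(-1) - 4)/4 = -(-5 - 4)/4 = -¼*(-9) = 9/4)
S(C) = 119 + C (S(C) = 8 + (111 + C) = 119 + C)
1/S(O(0)) = 1/(119 + 9/4) = 1/(485/4) = 4/485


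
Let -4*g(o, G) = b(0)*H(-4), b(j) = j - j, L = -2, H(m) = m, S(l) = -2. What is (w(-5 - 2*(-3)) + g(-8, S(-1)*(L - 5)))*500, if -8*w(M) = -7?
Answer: 875/2 ≈ 437.50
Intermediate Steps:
w(M) = 7/8 (w(M) = -⅛*(-7) = 7/8)
b(j) = 0
g(o, G) = 0 (g(o, G) = -0*(-4) = -¼*0 = 0)
(w(-5 - 2*(-3)) + g(-8, S(-1)*(L - 5)))*500 = (7/8 + 0)*500 = (7/8)*500 = 875/2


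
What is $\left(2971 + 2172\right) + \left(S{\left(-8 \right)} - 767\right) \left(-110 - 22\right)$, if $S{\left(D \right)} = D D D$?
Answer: $173971$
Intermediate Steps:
$S{\left(D \right)} = D^{3}$ ($S{\left(D \right)} = D^{2} D = D^{3}$)
$\left(2971 + 2172\right) + \left(S{\left(-8 \right)} - 767\right) \left(-110 - 22\right) = \left(2971 + 2172\right) + \left(\left(-8\right)^{3} - 767\right) \left(-110 - 22\right) = 5143 + \left(-512 - 767\right) \left(-132\right) = 5143 - -168828 = 5143 + 168828 = 173971$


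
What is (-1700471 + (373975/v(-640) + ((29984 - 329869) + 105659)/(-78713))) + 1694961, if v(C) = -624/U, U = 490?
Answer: -7347246566923/24558456 ≈ -2.9917e+5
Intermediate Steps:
v(C) = -312/245 (v(C) = -624/490 = -624*1/490 = -312/245)
(-1700471 + (373975/v(-640) + ((29984 - 329869) + 105659)/(-78713))) + 1694961 = (-1700471 + (373975/(-312/245) + ((29984 - 329869) + 105659)/(-78713))) + 1694961 = (-1700471 + (373975*(-245/312) + (-299885 + 105659)*(-1/78713))) + 1694961 = (-1700471 + (-91623875/312 - 194226*(-1/78713))) + 1694961 = (-1700471 + (-91623875/312 + 194226/78713)) + 1694961 = (-1700471 - 7211929474363/24558456) + 1694961 = -48972871707139/24558456 + 1694961 = -7347246566923/24558456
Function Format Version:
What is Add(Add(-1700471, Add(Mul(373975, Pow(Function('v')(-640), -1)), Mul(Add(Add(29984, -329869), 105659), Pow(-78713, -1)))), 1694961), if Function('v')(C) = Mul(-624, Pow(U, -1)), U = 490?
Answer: Rational(-7347246566923, 24558456) ≈ -2.9917e+5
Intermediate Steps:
Function('v')(C) = Rational(-312, 245) (Function('v')(C) = Mul(-624, Pow(490, -1)) = Mul(-624, Rational(1, 490)) = Rational(-312, 245))
Add(Add(-1700471, Add(Mul(373975, Pow(Function('v')(-640), -1)), Mul(Add(Add(29984, -329869), 105659), Pow(-78713, -1)))), 1694961) = Add(Add(-1700471, Add(Mul(373975, Pow(Rational(-312, 245), -1)), Mul(Add(Add(29984, -329869), 105659), Pow(-78713, -1)))), 1694961) = Add(Add(-1700471, Add(Mul(373975, Rational(-245, 312)), Mul(Add(-299885, 105659), Rational(-1, 78713)))), 1694961) = Add(Add(-1700471, Add(Rational(-91623875, 312), Mul(-194226, Rational(-1, 78713)))), 1694961) = Add(Add(-1700471, Add(Rational(-91623875, 312), Rational(194226, 78713))), 1694961) = Add(Add(-1700471, Rational(-7211929474363, 24558456)), 1694961) = Add(Rational(-48972871707139, 24558456), 1694961) = Rational(-7347246566923, 24558456)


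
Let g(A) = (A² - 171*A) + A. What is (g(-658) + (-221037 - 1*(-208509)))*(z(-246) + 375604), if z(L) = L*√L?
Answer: 199932506784 - 130944816*I*√246 ≈ 1.9993e+11 - 2.0538e+9*I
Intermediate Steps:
g(A) = A² - 170*A
z(L) = L^(3/2)
(g(-658) + (-221037 - 1*(-208509)))*(z(-246) + 375604) = (-658*(-170 - 658) + (-221037 - 1*(-208509)))*((-246)^(3/2) + 375604) = (-658*(-828) + (-221037 + 208509))*(-246*I*√246 + 375604) = (544824 - 12528)*(375604 - 246*I*√246) = 532296*(375604 - 246*I*√246) = 199932506784 - 130944816*I*√246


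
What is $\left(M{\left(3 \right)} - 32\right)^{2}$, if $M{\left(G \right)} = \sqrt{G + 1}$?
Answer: $900$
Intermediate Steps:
$M{\left(G \right)} = \sqrt{1 + G}$
$\left(M{\left(3 \right)} - 32\right)^{2} = \left(\sqrt{1 + 3} - 32\right)^{2} = \left(\sqrt{4} - 32\right)^{2} = \left(2 - 32\right)^{2} = \left(-30\right)^{2} = 900$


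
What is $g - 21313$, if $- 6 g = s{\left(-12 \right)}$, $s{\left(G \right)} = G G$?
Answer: $-21337$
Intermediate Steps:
$s{\left(G \right)} = G^{2}$
$g = -24$ ($g = - \frac{\left(-12\right)^{2}}{6} = \left(- \frac{1}{6}\right) 144 = -24$)
$g - 21313 = -24 - 21313 = -21337$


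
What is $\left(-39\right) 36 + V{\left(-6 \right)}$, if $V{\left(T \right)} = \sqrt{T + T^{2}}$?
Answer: $-1404 + \sqrt{30} \approx -1398.5$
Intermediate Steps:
$\left(-39\right) 36 + V{\left(-6 \right)} = \left(-39\right) 36 + \sqrt{- 6 \left(1 - 6\right)} = -1404 + \sqrt{\left(-6\right) \left(-5\right)} = -1404 + \sqrt{30}$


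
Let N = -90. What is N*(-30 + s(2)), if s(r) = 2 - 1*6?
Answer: 3060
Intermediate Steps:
s(r) = -4 (s(r) = 2 - 6 = -4)
N*(-30 + s(2)) = -90*(-30 - 4) = -90*(-34) = 3060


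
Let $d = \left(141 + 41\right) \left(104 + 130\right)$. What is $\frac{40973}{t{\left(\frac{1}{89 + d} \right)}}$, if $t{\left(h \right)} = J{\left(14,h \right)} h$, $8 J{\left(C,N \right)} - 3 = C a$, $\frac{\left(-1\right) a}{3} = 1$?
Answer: $- \frac{13988837768}{39} \approx -3.5869 \cdot 10^{8}$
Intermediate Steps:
$a = -3$ ($a = \left(-3\right) 1 = -3$)
$J{\left(C,N \right)} = \frac{3}{8} - \frac{3 C}{8}$ ($J{\left(C,N \right)} = \frac{3}{8} + \frac{C \left(-3\right)}{8} = \frac{3}{8} + \frac{\left(-3\right) C}{8} = \frac{3}{8} - \frac{3 C}{8}$)
$d = 42588$ ($d = 182 \cdot 234 = 42588$)
$t{\left(h \right)} = - \frac{39 h}{8}$ ($t{\left(h \right)} = \left(\frac{3}{8} - \frac{21}{4}\right) h = - \frac{39 h}{8}$)
$\frac{40973}{t{\left(\frac{1}{89 + d} \right)}} = \frac{40973}{\left(- \frac{39}{8}\right) \frac{1}{89 + 42588}} = \frac{40973}{\left(- \frac{39}{8}\right) \frac{1}{42677}} = \frac{40973}{- \frac{39}{341416}} = 40973 \left(- \frac{341416}{39}\right) = - \frac{13988837768}{39}$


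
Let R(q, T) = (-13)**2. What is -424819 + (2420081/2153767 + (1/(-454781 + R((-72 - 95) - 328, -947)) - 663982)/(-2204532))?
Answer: -83361555802905391017203/196229065550042448 ≈ -4.2482e+5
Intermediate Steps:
R(q, T) = 169
-424819 + (2420081/2153767 + (1/(-454781 + R((-72 - 95) - 328, -947)) - 663982)/(-2204532)) = -424819 + (2420081/2153767 + (1/(-454781 + 169) - 663982)/(-2204532)) = -424819 + (2420081*(1/2153767) + (1/(-454612) - 663982)*(-1/2204532)) = -424819 + (2420081/2153767 + (-1/454612 - 663982)*(-1/2204532)) = -424819 + (2420081/2153767 - 301854184985/454612*(-1/2204532)) = -424819 + (2420081/2153767 + 301854184985/1002206701584) = -424819 + 279594998091699709/196229065550042448 = -83361555802905391017203/196229065550042448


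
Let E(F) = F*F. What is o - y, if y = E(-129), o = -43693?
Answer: -60334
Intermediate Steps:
E(F) = F**2
y = 16641 (y = (-129)**2 = 16641)
o - y = -43693 - 1*16641 = -43693 - 16641 = -60334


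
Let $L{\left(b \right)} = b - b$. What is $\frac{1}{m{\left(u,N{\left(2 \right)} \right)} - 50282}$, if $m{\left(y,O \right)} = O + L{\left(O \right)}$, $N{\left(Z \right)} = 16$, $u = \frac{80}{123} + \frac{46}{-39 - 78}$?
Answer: $- \frac{1}{50266} \approx -1.9894 \cdot 10^{-5}$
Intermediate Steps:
$L{\left(b \right)} = 0$
$u = \frac{1234}{4797}$ ($u = 80 \cdot \frac{1}{123} + \frac{46}{-117} = \frac{80}{123} + 46 \left(- \frac{1}{117}\right) = \frac{80}{123} - \frac{46}{117} = \frac{1234}{4797} \approx 0.25724$)
$m{\left(y,O \right)} = O$ ($m{\left(y,O \right)} = O + 0 = O$)
$\frac{1}{m{\left(u,N{\left(2 \right)} \right)} - 50282} = \frac{1}{16 - 50282} = \frac{1}{-50266} = - \frac{1}{50266}$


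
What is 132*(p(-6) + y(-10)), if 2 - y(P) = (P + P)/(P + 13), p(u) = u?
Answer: 352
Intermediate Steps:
y(P) = 2 - 2*P/(13 + P) (y(P) = 2 - (P + P)/(P + 13) = 2 - 2*P/(13 + P))
132*(p(-6) + y(-10)) = 132*(-6 + 26/(13 - 10)) = 132*(-6 + 26/3) = 132*(8/3) = 352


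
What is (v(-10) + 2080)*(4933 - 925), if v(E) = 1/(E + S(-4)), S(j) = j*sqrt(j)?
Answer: 341792220/41 + 8016*I/41 ≈ 8.3364e+6 + 195.51*I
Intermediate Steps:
S(j) = j**(3/2)
v(E) = 1/(E - 8*I) (v(E) = 1/(E + (-4)**(3/2)) = 1/(E - 8*I))
(v(-10) + 2080)*(4933 - 925) = (1/(-10 - 8*I) + 2080)*(4933 - 925) = ((-10 + 8*I)/164 + 2080)*4008 = (2080 + (-10 + 8*I)/164)*4008 = 8336640 + 1002*(-10 + 8*I)/41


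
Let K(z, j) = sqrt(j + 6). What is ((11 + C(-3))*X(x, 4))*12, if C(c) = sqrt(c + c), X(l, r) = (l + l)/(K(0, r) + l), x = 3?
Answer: -2376 + 792*sqrt(10) - 216*I*sqrt(6) + 144*I*sqrt(15) ≈ 128.52 + 28.62*I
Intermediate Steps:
K(z, j) = sqrt(6 + j)
X(l, r) = 2*l/(l + sqrt(6 + r)) (X(l, r) = (l + l)/(sqrt(6 + r) + l) = (2*l)/(l + sqrt(6 + r)) = 2*l/(l + sqrt(6 + r)))
C(c) = sqrt(2)*sqrt(c) (C(c) = sqrt(2*c) = sqrt(2)*sqrt(c))
((11 + C(-3))*X(x, 4))*12 = ((11 + sqrt(2)*sqrt(-3))*(2*3/(3 + sqrt(6 + 4))))*12 = ((11 + sqrt(2)*(I*sqrt(3)))*(2*3/(3 + sqrt(10))))*12 = ((11 + I*sqrt(6))*(6/(3 + sqrt(10))))*12 = (6*(11 + I*sqrt(6))/(3 + sqrt(10)))*12 = 72*(11 + I*sqrt(6))/(3 + sqrt(10))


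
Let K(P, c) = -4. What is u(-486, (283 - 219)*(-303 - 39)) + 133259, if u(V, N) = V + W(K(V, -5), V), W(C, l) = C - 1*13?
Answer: 132756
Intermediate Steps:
W(C, l) = -13 + C (W(C, l) = C - 13 = -13 + C)
u(V, N) = -17 + V (u(V, N) = V + (-13 - 4) = V - 17 = -17 + V)
u(-486, (283 - 219)*(-303 - 39)) + 133259 = (-17 - 486) + 133259 = -503 + 133259 = 132756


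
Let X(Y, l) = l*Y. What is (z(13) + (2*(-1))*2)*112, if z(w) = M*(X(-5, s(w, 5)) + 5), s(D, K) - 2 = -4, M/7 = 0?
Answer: -448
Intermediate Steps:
M = 0 (M = 7*0 = 0)
s(D, K) = -2 (s(D, K) = 2 - 4 = -2)
X(Y, l) = Y*l
z(w) = 0 (z(w) = 0*(-5*(-2) + 5) = 0*(10 + 5) = 0*15 = 0)
(z(13) + (2*(-1))*2)*112 = (0 + (2*(-1))*2)*112 = (0 - 2*2)*112 = (0 - 4)*112 = -4*112 = -448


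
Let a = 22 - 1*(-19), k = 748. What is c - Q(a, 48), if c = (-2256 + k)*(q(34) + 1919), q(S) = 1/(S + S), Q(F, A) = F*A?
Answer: -49229317/17 ≈ -2.8958e+6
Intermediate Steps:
a = 41 (a = 22 + 19 = 41)
Q(F, A) = A*F
q(S) = 1/(2*S)
c = -49195861/17 (c = (-2256 + 748)*((1/2)/34 + 1919) = -1508*((1/2)*(1/34) + 1919) = -1508*(1/68 + 1919) = -1508*130493/68 = -49195861/17 ≈ -2.8939e+6)
c - Q(a, 48) = -49195861/17 - 48*41 = -49195861/17 - 1*1968 = -49195861/17 - 1968 = -49229317/17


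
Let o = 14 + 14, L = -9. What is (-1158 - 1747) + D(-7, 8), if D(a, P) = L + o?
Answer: -2886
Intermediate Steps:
o = 28
D(a, P) = 19 (D(a, P) = -9 + 28 = 19)
(-1158 - 1747) + D(-7, 8) = (-1158 - 1747) + 19 = -2905 + 19 = -2886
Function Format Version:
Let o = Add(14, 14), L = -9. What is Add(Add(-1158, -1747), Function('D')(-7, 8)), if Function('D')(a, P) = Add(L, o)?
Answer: -2886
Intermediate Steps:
o = 28
Function('D')(a, P) = 19 (Function('D')(a, P) = Add(-9, 28) = 19)
Add(Add(-1158, -1747), Function('D')(-7, 8)) = Add(Add(-1158, -1747), 19) = Add(-2905, 19) = -2886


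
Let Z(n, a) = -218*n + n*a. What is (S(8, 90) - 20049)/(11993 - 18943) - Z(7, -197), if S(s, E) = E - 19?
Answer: 10104864/3475 ≈ 2907.9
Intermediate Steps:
S(s, E) = -19 + E
Z(n, a) = -218*n + a*n
(S(8, 90) - 20049)/(11993 - 18943) - Z(7, -197) = ((-19 + 90) - 20049)/(11993 - 18943) - 7*(-218 - 197) = (71 - 20049)/(-6950) - 7*(-415) = -19978*(-1/6950) - 1*(-2905) = 9989/3475 + 2905 = 10104864/3475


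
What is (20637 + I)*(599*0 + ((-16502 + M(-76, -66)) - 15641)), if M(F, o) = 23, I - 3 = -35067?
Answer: 463395240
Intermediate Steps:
I = -35064 (I = 3 - 35067 = -35064)
(20637 + I)*(599*0 + ((-16502 + M(-76, -66)) - 15641)) = (20637 - 35064)*(599*0 + ((-16502 + 23) - 15641)) = -14427*(0 + (-16479 - 15641)) = -14427*(0 - 32120) = -14427*(-32120) = 463395240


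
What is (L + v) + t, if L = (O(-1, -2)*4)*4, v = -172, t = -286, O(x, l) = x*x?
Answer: -442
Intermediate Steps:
O(x, l) = x²
L = 16 (L = ((-1)²*4)*4 = (1*4)*4 = 4*4 = 16)
(L + v) + t = (16 - 172) - 286 = -156 - 286 = -442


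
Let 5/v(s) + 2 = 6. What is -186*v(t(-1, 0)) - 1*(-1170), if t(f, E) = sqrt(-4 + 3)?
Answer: 1875/2 ≈ 937.50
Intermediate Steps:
t(f, E) = I (t(f, E) = sqrt(-1) = I)
v(s) = 5/4 (v(s) = 5/(-2 + 6) = 5/4)
-186*v(t(-1, 0)) - 1*(-1170) = -186*5/4 - 1*(-1170) = -465/2 + 1170 = 1875/2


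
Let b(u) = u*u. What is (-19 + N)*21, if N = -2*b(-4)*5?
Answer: -3759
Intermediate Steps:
b(u) = u²
N = -160 (N = -2*(-4)²*5 = -2*16*5 = -32*5 = -160)
(-19 + N)*21 = (-19 - 160)*21 = -179*21 = -3759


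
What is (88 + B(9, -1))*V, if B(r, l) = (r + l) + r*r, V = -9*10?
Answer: -15930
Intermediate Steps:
V = -90
B(r, l) = l + r + r² (B(r, l) = (l + r) + r² = l + r + r²)
(88 + B(9, -1))*V = (88 + (-1 + 9 + 9²))*(-90) = (88 + (-1 + 9 + 81))*(-90) = (88 + 89)*(-90) = 177*(-90) = -15930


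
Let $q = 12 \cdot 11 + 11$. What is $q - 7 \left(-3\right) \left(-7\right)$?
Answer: $-4$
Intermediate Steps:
$q = 143$ ($q = 132 + 11 = 143$)
$q - 7 \left(-3\right) \left(-7\right) = 143 - 7 \left(-3\right) \left(-7\right) = 143 - \left(-21\right) \left(-7\right) = 143 - 147 = -4$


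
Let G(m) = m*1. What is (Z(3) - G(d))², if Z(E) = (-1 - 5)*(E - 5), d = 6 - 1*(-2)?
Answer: 16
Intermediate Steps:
d = 8 (d = 6 + 2 = 8)
G(m) = m
Z(E) = 30 - 6*E (Z(E) = -6*(-5 + E) = 30 - 6*E)
(Z(3) - G(d))² = ((30 - 6*3) - 1*8)² = ((30 - 18) - 8)² = (12 - 8)² = 4² = 16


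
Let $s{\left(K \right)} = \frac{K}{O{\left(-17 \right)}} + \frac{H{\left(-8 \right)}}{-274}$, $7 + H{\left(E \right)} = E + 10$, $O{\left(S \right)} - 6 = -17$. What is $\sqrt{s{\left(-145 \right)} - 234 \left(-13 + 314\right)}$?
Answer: $\frac{i \sqrt{639716349074}}{3014} \approx 265.37 i$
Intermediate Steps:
$O{\left(S \right)} = -11$ ($O{\left(S \right)} = 6 - 17 = -11$)
$H{\left(E \right)} = 3 + E$ ($H{\left(E \right)} = -7 + \left(E + 10\right) = -7 + \left(10 + E\right) = 3 + E$)
$s{\left(K \right)} = \frac{5}{274} - \frac{K}{11}$ ($s{\left(K \right)} = \frac{K}{-11} + \frac{3 - 8}{-274} = K \left(- \frac{1}{11}\right) - - \frac{5}{274} = - \frac{K}{11} + \frac{5}{274} = \frac{5}{274} - \frac{K}{11}$)
$\sqrt{s{\left(-145 \right)} - 234 \left(-13 + 314\right)} = \sqrt{\left(\frac{5}{274} - - \frac{145}{11}\right) - 234 \left(-13 + 314\right)} = \sqrt{\left(\frac{5}{274} + \frac{145}{11}\right) - 70434} = \sqrt{\frac{39785}{3014} - 70434} = \sqrt{- \frac{212248291}{3014}} = \frac{i \sqrt{639716349074}}{3014}$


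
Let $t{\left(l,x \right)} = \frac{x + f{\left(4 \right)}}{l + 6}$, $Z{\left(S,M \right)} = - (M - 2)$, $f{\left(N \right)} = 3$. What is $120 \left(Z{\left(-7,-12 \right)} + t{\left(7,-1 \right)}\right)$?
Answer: $\frac{22080}{13} \approx 1698.5$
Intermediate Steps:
$Z{\left(S,M \right)} = 2 - M$ ($Z{\left(S,M \right)} = - (-2 + M) = 2 - M$)
$t{\left(l,x \right)} = \frac{3 + x}{6 + l}$ ($t{\left(l,x \right)} = \frac{x + 3}{l + 6} = \frac{3 + x}{6 + l}$)
$120 \left(Z{\left(-7,-12 \right)} + t{\left(7,-1 \right)}\right) = 120 \left(\left(2 - -12\right) + \frac{3 - 1}{6 + 7}\right) = 120 \left(\left(2 + 12\right) + \frac{1}{13} \cdot 2\right) = 120 \left(14 + \frac{1}{13} \cdot 2\right) = 120 \left(14 + \frac{2}{13}\right) = 120 \cdot \frac{184}{13} = \frac{22080}{13}$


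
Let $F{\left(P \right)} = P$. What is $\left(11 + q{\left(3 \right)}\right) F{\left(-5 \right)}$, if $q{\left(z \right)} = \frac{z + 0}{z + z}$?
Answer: $- \frac{115}{2} \approx -57.5$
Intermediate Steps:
$q{\left(z \right)} = \frac{1}{2}$ ($q{\left(z \right)} = \frac{z}{2 z} = z \frac{1}{2 z} = \frac{1}{2}$)
$\left(11 + q{\left(3 \right)}\right) F{\left(-5 \right)} = \left(11 + \frac{1}{2}\right) \left(-5\right) = \frac{23}{2} \left(-5\right) = - \frac{115}{2}$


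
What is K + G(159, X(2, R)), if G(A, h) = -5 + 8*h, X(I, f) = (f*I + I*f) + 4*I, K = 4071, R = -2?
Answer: 4066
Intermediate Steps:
X(I, f) = 4*I + 2*I*f (X(I, f) = (I*f + I*f) + 4*I = 2*I*f + 4*I = 4*I + 2*I*f)
K + G(159, X(2, R)) = 4071 + (-5 + 8*(2*2*(2 - 2))) = 4071 + (-5 + 8*(2*2*0)) = 4071 + (-5 + 8*0) = 4071 + (-5 + 0) = 4071 - 5 = 4066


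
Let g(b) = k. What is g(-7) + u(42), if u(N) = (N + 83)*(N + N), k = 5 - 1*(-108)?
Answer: 10613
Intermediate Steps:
k = 113 (k = 5 + 108 = 113)
u(N) = 2*N*(83 + N) (u(N) = (83 + N)*(2*N) = 2*N*(83 + N))
g(b) = 113
g(-7) + u(42) = 113 + 2*42*(83 + 42) = 113 + 2*42*125 = 113 + 10500 = 10613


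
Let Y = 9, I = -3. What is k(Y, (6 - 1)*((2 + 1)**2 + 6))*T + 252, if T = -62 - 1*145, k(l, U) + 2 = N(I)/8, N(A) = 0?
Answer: 666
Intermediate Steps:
k(l, U) = -2 (k(l, U) = -2 + 0/8 = -2 + 0*(1/8) = -2 + 0 = -2)
T = -207 (T = -62 - 145 = -207)
k(Y, (6 - 1)*((2 + 1)**2 + 6))*T + 252 = -2*(-207) + 252 = 414 + 252 = 666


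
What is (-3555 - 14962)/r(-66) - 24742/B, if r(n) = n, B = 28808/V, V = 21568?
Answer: -4335812795/237666 ≈ -18243.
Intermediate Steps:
B = 3601/2696 (B = 28808/21568 = 28808*(1/21568) = 3601/2696 ≈ 1.3357)
(-3555 - 14962)/r(-66) - 24742/B = (-3555 - 14962)/(-66) - 24742/3601/2696 = -18517*(-1/66) - 24742*2696/3601 = 18517/66 - 66704432/3601 = -4335812795/237666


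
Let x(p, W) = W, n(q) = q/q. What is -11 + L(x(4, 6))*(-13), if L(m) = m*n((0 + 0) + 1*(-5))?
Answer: -89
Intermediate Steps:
n(q) = 1
L(m) = m (L(m) = m*1 = m)
-11 + L(x(4, 6))*(-13) = -11 + 6*(-13) = -11 - 78 = -89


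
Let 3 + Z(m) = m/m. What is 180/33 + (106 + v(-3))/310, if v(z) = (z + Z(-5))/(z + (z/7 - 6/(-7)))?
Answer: 356173/61380 ≈ 5.8027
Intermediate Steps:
Z(m) = -2 (Z(m) = -3 + m/m = -3 + 1 = -2)
v(z) = (-2 + z)/(6/7 + 8*z/7) (v(z) = (z - 2)/(z + (z/7 - 6/(-7))) = (-2 + z)/(z + (z*(1/7) - 6*(-1/7))) = (-2 + z)/(z + (z/7 + 6/7)) = (-2 + z)/(z + (6/7 + z/7)) = (-2 + z)/(6/7 + 8*z/7))
180/33 + (106 + v(-3))/310 = 180/33 + (106 + 7*(-2 - 3)/(2*(3 + 4*(-3))))/310 = 180*(1/33) + (106 + (7/2)*(-5)/(3 - 12))*(1/310) = 60/11 + (106 + (7/2)*(-5)/(-9))*(1/310) = 60/11 + (106 + (7/2)*(-1/9)*(-5))*(1/310) = 60/11 + (106 + 35/18)*(1/310) = 60/11 + (1943/18)*(1/310) = 60/11 + 1943/5580 = 356173/61380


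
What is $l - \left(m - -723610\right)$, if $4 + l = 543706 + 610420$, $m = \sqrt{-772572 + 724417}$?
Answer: $430512 - i \sqrt{48155} \approx 4.3051 \cdot 10^{5} - 219.44 i$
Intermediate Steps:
$m = i \sqrt{48155}$ ($m = \sqrt{-48155} = i \sqrt{48155} \approx 219.44 i$)
$l = 1154122$ ($l = -4 + \left(543706 + 610420\right) = -4 + 1154126 = 1154122$)
$l - \left(m - -723610\right) = 1154122 - \left(i \sqrt{48155} - -723610\right) = 1154122 - \left(i \sqrt{48155} + 723610\right) = 1154122 - \left(723610 + i \sqrt{48155}\right) = 430512 - i \sqrt{48155}$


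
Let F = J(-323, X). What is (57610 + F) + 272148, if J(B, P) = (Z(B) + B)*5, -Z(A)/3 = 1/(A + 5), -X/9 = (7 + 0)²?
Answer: 34783163/106 ≈ 3.2814e+5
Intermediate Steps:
X = -441 (X = -9*(7 + 0)² = -9*7² = -9*49 = -441)
Z(A) = -3/(5 + A) (Z(A) = -3/(A + 5) = -3/(5 + A))
J(B, P) = -15/(5 + B) + 5*B (J(B, P) = (-3/(5 + B) + B)*5 = (B - 3/(5 + B))*5 = -15/(5 + B) + 5*B)
F = -171185/106 (F = 5*(-3 - 323*(5 - 323))/(5 - 323) = 5*(-3 - 323*(-318))/(-318) = 5*(-1/318)*(-3 + 102714) = 5*(-1/318)*102711 = -171185/106 ≈ -1615.0)
(57610 + F) + 272148 = (57610 - 171185/106) + 272148 = 5935475/106 + 272148 = 34783163/106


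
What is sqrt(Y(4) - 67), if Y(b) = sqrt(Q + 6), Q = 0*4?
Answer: sqrt(-67 + sqrt(6)) ≈ 8.0343*I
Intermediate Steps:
Q = 0
Y(b) = sqrt(6) (Y(b) = sqrt(0 + 6) = sqrt(6))
sqrt(Y(4) - 67) = sqrt(sqrt(6) - 67) = sqrt(-67 + sqrt(6))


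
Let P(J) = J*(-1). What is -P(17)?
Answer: 17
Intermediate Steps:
P(J) = -J
-P(17) = -(-1)*17 = -1*(-17) = 17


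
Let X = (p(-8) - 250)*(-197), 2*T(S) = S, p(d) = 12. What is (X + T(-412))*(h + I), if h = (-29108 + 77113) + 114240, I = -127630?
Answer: 1615828200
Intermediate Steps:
T(S) = S/2
h = 162245 (h = 48005 + 114240 = 162245)
X = 46886 (X = (12 - 250)*(-197) = -238*(-197) = 46886)
(X + T(-412))*(h + I) = (46886 + (½)*(-412))*(162245 - 127630) = (46886 - 206)*34615 = 46680*34615 = 1615828200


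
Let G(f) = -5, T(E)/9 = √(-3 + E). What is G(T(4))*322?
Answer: -1610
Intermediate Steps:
T(E) = 9*√(-3 + E)
G(T(4))*322 = -5*322 = -1610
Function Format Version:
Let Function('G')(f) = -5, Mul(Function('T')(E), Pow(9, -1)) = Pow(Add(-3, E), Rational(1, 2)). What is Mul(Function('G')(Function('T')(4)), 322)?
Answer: -1610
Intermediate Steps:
Function('T')(E) = Mul(9, Pow(Add(-3, E), Rational(1, 2)))
Mul(Function('G')(Function('T')(4)), 322) = Mul(-5, 322) = -1610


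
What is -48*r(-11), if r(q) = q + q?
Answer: 1056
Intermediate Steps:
r(q) = 2*q
-48*r(-11) = -96*(-11) = -48*(-22) = 1056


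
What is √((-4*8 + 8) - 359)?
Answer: I*√383 ≈ 19.57*I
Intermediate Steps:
√((-4*8 + 8) - 359) = √((-32 + 8) - 359) = √(-24 - 359) = √(-383) = I*√383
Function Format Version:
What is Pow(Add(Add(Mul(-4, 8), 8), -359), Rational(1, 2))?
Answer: Mul(I, Pow(383, Rational(1, 2))) ≈ Mul(19.570, I)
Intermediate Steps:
Pow(Add(Add(Mul(-4, 8), 8), -359), Rational(1, 2)) = Pow(Add(Add(-32, 8), -359), Rational(1, 2)) = Pow(Add(-24, -359), Rational(1, 2)) = Pow(-383, Rational(1, 2)) = Mul(I, Pow(383, Rational(1, 2)))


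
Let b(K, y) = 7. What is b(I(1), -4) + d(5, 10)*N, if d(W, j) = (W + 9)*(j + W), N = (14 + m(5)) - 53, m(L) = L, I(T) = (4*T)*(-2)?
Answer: -7133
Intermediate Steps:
I(T) = -8*T
N = -34 (N = (14 + 5) - 53 = 19 - 53 = -34)
d(W, j) = (9 + W)*(W + j)
b(I(1), -4) + d(5, 10)*N = 7 + (5² + 9*5 + 9*10 + 5*10)*(-34) = 7 + (25 + 45 + 90 + 50)*(-34) = 7 + 210*(-34) = 7 - 7140 = -7133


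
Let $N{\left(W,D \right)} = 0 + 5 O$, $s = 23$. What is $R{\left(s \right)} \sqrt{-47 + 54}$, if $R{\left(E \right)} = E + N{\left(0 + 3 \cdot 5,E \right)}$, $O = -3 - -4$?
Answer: $28 \sqrt{7} \approx 74.081$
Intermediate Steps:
$O = 1$ ($O = -3 + 4 = 1$)
$N{\left(W,D \right)} = 5$ ($N{\left(W,D \right)} = 0 + 5 \cdot 1 = 0 + 5 = 5$)
$R{\left(E \right)} = 5 + E$ ($R{\left(E \right)} = E + 5 = 5 + E$)
$R{\left(s \right)} \sqrt{-47 + 54} = \left(5 + 23\right) \sqrt{-47 + 54} = 28 \sqrt{7}$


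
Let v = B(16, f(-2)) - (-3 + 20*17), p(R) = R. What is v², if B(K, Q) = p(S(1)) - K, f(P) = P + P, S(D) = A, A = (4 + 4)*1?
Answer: 119025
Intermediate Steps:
A = 8 (A = 8*1 = 8)
S(D) = 8
f(P) = 2*P
B(K, Q) = 8 - K
v = -345 (v = (8 - 1*16) - (-3 + 20*17) = (8 - 16) - (-3 + 340) = -8 - 1*337 = -8 - 337 = -345)
v² = (-345)² = 119025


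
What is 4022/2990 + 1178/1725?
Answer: 45479/22425 ≈ 2.0280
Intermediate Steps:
4022/2990 + 1178/1725 = 4022*(1/2990) + 1178*(1/1725) = 2011/1495 + 1178/1725 = 45479/22425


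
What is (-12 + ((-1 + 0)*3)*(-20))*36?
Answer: 1728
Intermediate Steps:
(-12 + ((-1 + 0)*3)*(-20))*36 = (-12 - 1*3*(-20))*36 = (-12 - 3*(-20))*36 = (-12 + 60)*36 = 48*36 = 1728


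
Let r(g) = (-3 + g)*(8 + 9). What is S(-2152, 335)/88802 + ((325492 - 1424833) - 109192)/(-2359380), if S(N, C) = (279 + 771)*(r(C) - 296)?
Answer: 954013042819/14965547340 ≈ 63.747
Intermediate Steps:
r(g) = -51 + 17*g (r(g) = (-3 + g)*17 = -51 + 17*g)
S(N, C) = -364350 + 17850*C (S(N, C) = (279 + 771)*((-51 + 17*C) - 296) = 1050*(-347 + 17*C) = -364350 + 17850*C)
S(-2152, 335)/88802 + ((325492 - 1424833) - 109192)/(-2359380) = (-364350 + 17850*335)/88802 + ((325492 - 1424833) - 109192)/(-2359380) = (-364350 + 5979750)*(1/88802) + (-1099341 - 109192)*(-1/2359380) = 5615400*(1/88802) - 1208533*(-1/2359380) = 401100/6343 + 1208533/2359380 = 954013042819/14965547340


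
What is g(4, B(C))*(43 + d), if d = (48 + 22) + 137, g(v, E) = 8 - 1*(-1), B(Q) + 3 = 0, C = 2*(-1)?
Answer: 2250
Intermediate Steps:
C = -2
B(Q) = -3 (B(Q) = -3 + 0 = -3)
g(v, E) = 9 (g(v, E) = 8 + 1 = 9)
d = 207 (d = 70 + 137 = 207)
g(4, B(C))*(43 + d) = 9*(43 + 207) = 9*250 = 2250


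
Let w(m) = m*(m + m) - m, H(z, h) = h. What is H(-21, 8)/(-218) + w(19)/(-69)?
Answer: -76903/7521 ≈ -10.225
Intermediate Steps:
w(m) = -m + 2*m**2 (w(m) = m*(2*m) - m = 2*m**2 - m = -m + 2*m**2)
H(-21, 8)/(-218) + w(19)/(-69) = 8/(-218) + (19*(-1 + 2*19))/(-69) = 8*(-1/218) + (19*(-1 + 38))*(-1/69) = -4/109 + (19*37)*(-1/69) = -4/109 + 703*(-1/69) = -4/109 - 703/69 = -76903/7521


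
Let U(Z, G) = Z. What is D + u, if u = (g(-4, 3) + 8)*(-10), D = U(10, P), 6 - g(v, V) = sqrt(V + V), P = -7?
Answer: -130 + 10*sqrt(6) ≈ -105.51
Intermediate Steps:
g(v, V) = 6 - sqrt(2)*sqrt(V) (g(v, V) = 6 - sqrt(V + V) = 6 - sqrt(2*V) = 6 - sqrt(2)*sqrt(V))
D = 10
u = -140 + 10*sqrt(6) (u = ((6 - sqrt(2)*sqrt(3)) + 8)*(-10) = ((6 - sqrt(6)) + 8)*(-10) = (14 - sqrt(6))*(-10) = -140 + 10*sqrt(6) ≈ -115.51)
D + u = 10 + (-140 + 10*sqrt(6)) = -130 + 10*sqrt(6)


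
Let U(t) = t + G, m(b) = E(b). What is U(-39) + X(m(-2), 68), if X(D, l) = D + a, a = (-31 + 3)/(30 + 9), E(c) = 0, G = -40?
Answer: -3109/39 ≈ -79.718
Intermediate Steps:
m(b) = 0
a = -28/39 ≈ -0.71795
U(t) = -40 + t (U(t) = t - 40 = -40 + t)
X(D, l) = -28/39 + D (X(D, l) = D - 28/39 = -28/39 + D)
U(-39) + X(m(-2), 68) = (-40 - 39) + (-28/39 + 0) = -79 - 28/39 = -3109/39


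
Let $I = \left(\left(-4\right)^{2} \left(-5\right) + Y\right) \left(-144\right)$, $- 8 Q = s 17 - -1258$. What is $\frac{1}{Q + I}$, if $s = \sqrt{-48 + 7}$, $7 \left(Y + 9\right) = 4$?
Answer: $\frac{39439792}{496013716125} + \frac{6664 i \sqrt{41}}{496013716125} \approx 7.9514 \cdot 10^{-5} + 8.6027 \cdot 10^{-8} i$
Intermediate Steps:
$Y = - \frac{59}{7}$ ($Y = -9 + \frac{1}{7} \cdot 4 = -9 + \frac{4}{7} = - \frac{59}{7} \approx -8.4286$)
$s = i \sqrt{41}$ ($s = \sqrt{-41} = i \sqrt{41} \approx 6.4031 i$)
$Q = - \frac{629}{4} - \frac{17 i \sqrt{41}}{8}$ ($Q = - \frac{i \sqrt{41} \cdot 17 - -1258}{8} = - \frac{17 i \sqrt{41} + 1258}{8} = - \frac{1258 + 17 i \sqrt{41}}{8} = - \frac{629}{4} - \frac{17 i \sqrt{41}}{8} \approx -157.25 - 13.607 i$)
$I = \frac{89136}{7}$ ($I = \left(\left(-4\right)^{2} \left(-5\right) - \frac{59}{7}\right) \left(-144\right) = \left(16 \left(-5\right) - \frac{59}{7}\right) \left(-144\right) = \left(-80 - \frac{59}{7}\right) \left(-144\right) = \left(- \frac{619}{7}\right) \left(-144\right) = \frac{89136}{7} \approx 12734.0$)
$\frac{1}{Q + I} = \frac{1}{\left(- \frac{629}{4} - \frac{17 i \sqrt{41}}{8}\right) + \frac{89136}{7}} = \frac{1}{\frac{352141}{28} - \frac{17 i \sqrt{41}}{8}}$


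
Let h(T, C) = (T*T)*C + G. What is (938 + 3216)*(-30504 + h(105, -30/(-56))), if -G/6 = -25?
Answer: -203111907/2 ≈ -1.0156e+8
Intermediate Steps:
G = 150 (G = -6*(-25) = 150)
h(T, C) = 150 + C*T² (h(T, C) = (T*T)*C + 150 = T²*C + 150 = C*T² + 150 = 150 + C*T²)
(938 + 3216)*(-30504 + h(105, -30/(-56))) = (938 + 3216)*(-30504 + (150 - 30/(-56)*105²)) = 4154*(-30504 + (150 - 30*(-1/56)*11025)) = 4154*(-30504 + (150 + (15/28)*11025)) = 4154*(-30504 + (150 + 23625/4)) = 4154*(-30504 + 24225/4) = 4154*(-97791/4) = -203111907/2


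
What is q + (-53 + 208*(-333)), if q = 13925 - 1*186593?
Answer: -241985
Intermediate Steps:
q = -172668 (q = 13925 - 186593 = -172668)
q + (-53 + 208*(-333)) = -172668 + (-53 + 208*(-333)) = -172668 + (-53 - 69264) = -172668 - 69317 = -241985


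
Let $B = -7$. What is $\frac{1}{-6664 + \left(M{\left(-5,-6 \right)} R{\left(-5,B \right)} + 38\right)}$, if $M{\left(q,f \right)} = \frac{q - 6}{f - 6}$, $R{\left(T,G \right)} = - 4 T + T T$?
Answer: $- \frac{4}{26339} \approx -0.00015187$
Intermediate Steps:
$R{\left(T,G \right)} = T^{2} - 4 T$ ($R{\left(T,G \right)} = - 4 T + T^{2} = T^{2} - 4 T$)
$M{\left(q,f \right)} = \frac{-6 + q}{-6 + f}$
$\frac{1}{-6664 + \left(M{\left(-5,-6 \right)} R{\left(-5,B \right)} + 38\right)} = \frac{1}{-6664 + \left(\frac{-6 - 5}{-6 - 6} \left(- 5 \left(-4 - 5\right)\right) + 38\right)} = \frac{1}{-6664 + \left(\frac{1}{-12} \left(-11\right) \left(\left(-5\right) \left(-9\right)\right) + 38\right)} = \frac{1}{-6664 + \left(\left(- \frac{1}{12}\right) \left(-11\right) 45 + 38\right)} = \frac{1}{-6664 + \left(\frac{11}{12} \cdot 45 + 38\right)} = \frac{1}{-6664 + \left(\frac{165}{4} + 38\right)} = \frac{1}{-6664 + \frac{317}{4}} = \frac{1}{- \frac{26339}{4}} = - \frac{4}{26339}$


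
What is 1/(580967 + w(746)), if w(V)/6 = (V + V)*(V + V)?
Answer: 1/13937351 ≈ 7.1750e-8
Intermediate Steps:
w(V) = 24*V**2 (w(V) = 6*((V + V)*(V + V)) = 6*((2*V)*(2*V)) = 6*(4*V**2) = 24*V**2)
1/(580967 + w(746)) = 1/(580967 + 24*746**2) = 1/(580967 + 24*556516) = 1/(580967 + 13356384) = 1/13937351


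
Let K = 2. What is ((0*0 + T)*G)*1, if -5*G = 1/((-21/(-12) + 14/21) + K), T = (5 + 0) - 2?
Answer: -36/265 ≈ -0.13585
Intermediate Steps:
T = 3 (T = 5 - 2 = 3)
G = -12/265 (G = -1/(5*((-21/(-12) + 14/21) + 2)) = -1/(5*((-21*(-1/12) + 14*(1/21)) + 2)) = -1/(5*((7/4 + ⅔) + 2)) = -1/(5*(29/12 + 2)) = -1/(5*53/12) = -⅕*12/53 = -12/265 ≈ -0.045283)
((0*0 + T)*G)*1 = ((0*0 + 3)*(-12/265))*1 = ((0 + 3)*(-12/265))*1 = (3*(-12/265))*1 = -36/265*1 = -36/265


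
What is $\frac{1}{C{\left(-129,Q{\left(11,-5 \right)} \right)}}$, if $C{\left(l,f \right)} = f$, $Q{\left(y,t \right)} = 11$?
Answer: $\frac{1}{11} \approx 0.090909$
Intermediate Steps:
$\frac{1}{C{\left(-129,Q{\left(11,-5 \right)} \right)}} = \frac{1}{11}$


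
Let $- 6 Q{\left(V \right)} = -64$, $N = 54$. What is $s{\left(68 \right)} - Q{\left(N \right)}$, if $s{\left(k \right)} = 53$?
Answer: $\frac{127}{3} \approx 42.333$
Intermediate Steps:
$Q{\left(V \right)} = \frac{32}{3}$ ($Q{\left(V \right)} = \left(- \frac{1}{6}\right) \left(-64\right) = \frac{32}{3}$)
$s{\left(68 \right)} - Q{\left(N \right)} = 53 - \frac{32}{3} = \frac{127}{3}$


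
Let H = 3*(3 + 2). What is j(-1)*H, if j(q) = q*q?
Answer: 15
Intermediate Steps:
j(q) = q²
H = 15 (H = 3*5 = 15)
j(-1)*H = (-1)²*15 = 1*15 = 15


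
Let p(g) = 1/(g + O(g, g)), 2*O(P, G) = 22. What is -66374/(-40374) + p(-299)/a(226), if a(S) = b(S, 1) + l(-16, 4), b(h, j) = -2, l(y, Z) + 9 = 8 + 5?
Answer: 2121725/1291968 ≈ 1.6422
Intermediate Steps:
l(y, Z) = 4 (l(y, Z) = -9 + (8 + 5) = -9 + 13 = 4)
O(P, G) = 11 (O(P, G) = (½)*22 = 11)
a(S) = 2 (a(S) = -2 + 4 = 2)
p(g) = 1/(11 + g) (p(g) = 1/(g + 11) = 1/(11 + g))
-66374/(-40374) + p(-299)/a(226) = -66374/(-40374) + 1/((11 - 299)*2) = -66374*(-1/40374) + (½)/(-288) = 33187/20187 - 1/288*½ = 33187/20187 - 1/576 = 2121725/1291968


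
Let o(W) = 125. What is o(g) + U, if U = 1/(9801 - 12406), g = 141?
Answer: 325624/2605 ≈ 125.00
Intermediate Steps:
U = -1/2605 (U = 1/(-2605) = -1/2605 ≈ -0.00038388)
o(g) + U = 125 - 1/2605 = 325624/2605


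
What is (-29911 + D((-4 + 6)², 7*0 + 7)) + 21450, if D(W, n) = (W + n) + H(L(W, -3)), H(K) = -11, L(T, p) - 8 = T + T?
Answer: -8461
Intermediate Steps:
L(T, p) = 8 + 2*T (L(T, p) = 8 + (T + T) = 8 + 2*T)
D(W, n) = -11 + W + n (D(W, n) = (W + n) - 11 = -11 + W + n)
(-29911 + D((-4 + 6)², 7*0 + 7)) + 21450 = (-29911 + (-11 + (-4 + 6)² + (7*0 + 7))) + 21450 = (-29911 + (-11 + 2² + (0 + 7))) + 21450 = (-29911 + (-11 + 4 + 7)) + 21450 = (-29911 + 0) + 21450 = -29911 + 21450 = -8461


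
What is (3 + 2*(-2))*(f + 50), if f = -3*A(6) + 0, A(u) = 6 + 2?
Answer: -26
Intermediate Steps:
A(u) = 8
f = -24 (f = -3*8 + 0 = -24 + 0 = -24)
(3 + 2*(-2))*(f + 50) = (3 + 2*(-2))*(-24 + 50) = (3 - 4)*26 = -1*26 = -26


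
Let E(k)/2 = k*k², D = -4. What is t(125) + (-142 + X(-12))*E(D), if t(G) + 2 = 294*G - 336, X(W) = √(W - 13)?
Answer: 54588 - 640*I ≈ 54588.0 - 640.0*I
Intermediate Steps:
X(W) = √(-13 + W)
t(G) = -338 + 294*G (t(G) = -2 + (294*G - 336) = -2 + (-336 + 294*G) = -338 + 294*G)
E(k) = 2*k³ (E(k) = 2*(k*k²) = 2*k³)
t(125) + (-142 + X(-12))*E(D) = (-338 + 294*125) + (-142 + √(-13 - 12))*(2*(-4)³) = (-338 + 36750) + (-142 + √(-25))*(2*(-64)) = 36412 + (-142 + 5*I)*(-128) = 36412 + (18176 - 640*I) = 54588 - 640*I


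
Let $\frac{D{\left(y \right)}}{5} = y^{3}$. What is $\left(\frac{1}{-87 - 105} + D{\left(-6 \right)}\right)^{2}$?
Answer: $\frac{42998584321}{36864} \approx 1.1664 \cdot 10^{6}$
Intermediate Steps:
$D{\left(y \right)} = 5 y^{3}$
$\left(\frac{1}{-87 - 105} + D{\left(-6 \right)}\right)^{2} = \left(\frac{1}{-87 - 105} + 5 \left(-6\right)^{3}\right)^{2} = \left(\frac{1}{-192} + 5 \left(-216\right)\right)^{2} = \left(- \frac{1}{192} - 1080\right)^{2} = \left(- \frac{207361}{192}\right)^{2} = \frac{42998584321}{36864}$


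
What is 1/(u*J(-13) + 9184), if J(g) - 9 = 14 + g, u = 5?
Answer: 1/9234 ≈ 0.00010830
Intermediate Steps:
J(g) = 23 + g (J(g) = 9 + (14 + g) = 23 + g)
1/(u*J(-13) + 9184) = 1/(5*(23 - 13) + 9184) = 1/(5*10 + 9184) = 1/(50 + 9184) = 1/9234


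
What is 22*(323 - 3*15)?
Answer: 6116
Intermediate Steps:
22*(323 - 3*15) = 22*(323 - 45) = 22*278 = 6116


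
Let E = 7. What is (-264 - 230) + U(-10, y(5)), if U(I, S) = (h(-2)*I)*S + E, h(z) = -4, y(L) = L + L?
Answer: -87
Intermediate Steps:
y(L) = 2*L
U(I, S) = 7 - 4*I*S (U(I, S) = (-4*I)*S + 7 = -4*I*S + 7 = 7 - 4*I*S)
(-264 - 230) + U(-10, y(5)) = (-264 - 230) + (7 - 4*(-10)*2*5) = -494 + (7 - 4*(-10)*10) = -494 + (7 + 400) = -494 + 407 = -87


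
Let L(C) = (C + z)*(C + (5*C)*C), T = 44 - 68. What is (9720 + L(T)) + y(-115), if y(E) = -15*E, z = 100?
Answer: 228501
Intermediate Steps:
T = -24
L(C) = (100 + C)*(C + 5*C**2) (L(C) = (C + 100)*(C + (5*C)*C) = (100 + C)*(C + 5*C**2))
(9720 + L(T)) + y(-115) = (9720 - 24*(100 + 5*(-24)**2 + 501*(-24))) - 15*(-115) = (9720 - 24*(100 + 5*576 - 12024)) + 1725 = (9720 - 24*(100 + 2880 - 12024)) + 1725 = (9720 - 24*(-9044)) + 1725 = (9720 + 217056) + 1725 = 226776 + 1725 = 228501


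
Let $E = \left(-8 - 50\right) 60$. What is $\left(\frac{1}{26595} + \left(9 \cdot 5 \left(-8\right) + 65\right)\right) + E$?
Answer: $- \frac{100396124}{26595} \approx -3775.0$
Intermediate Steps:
$E = -3480$ ($E = \left(-58\right) 60 = -3480$)
$\left(\frac{1}{26595} + \left(9 \cdot 5 \left(-8\right) + 65\right)\right) + E = \left(\frac{1}{26595} + \left(9 \cdot 5 \left(-8\right) + 65\right)\right) - 3480 = \left(\frac{1}{26595} + \left(9 \left(-40\right) + 65\right)\right) - 3480 = \left(\frac{1}{26595} + \left(-360 + 65\right)\right) - 3480 = \left(\frac{1}{26595} - 295\right) - 3480 = - \frac{7845524}{26595} - 3480 = - \frac{100396124}{26595}$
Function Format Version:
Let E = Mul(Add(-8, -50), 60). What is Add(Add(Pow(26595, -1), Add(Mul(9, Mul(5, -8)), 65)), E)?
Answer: Rational(-100396124, 26595) ≈ -3775.0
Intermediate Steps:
E = -3480 (E = Mul(-58, 60) = -3480)
Add(Add(Pow(26595, -1), Add(Mul(9, Mul(5, -8)), 65)), E) = Add(Add(Pow(26595, -1), Add(Mul(9, Mul(5, -8)), 65)), -3480) = Add(Add(Rational(1, 26595), Add(Mul(9, -40), 65)), -3480) = Add(Add(Rational(1, 26595), Add(-360, 65)), -3480) = Add(Add(Rational(1, 26595), -295), -3480) = Add(Rational(-7845524, 26595), -3480) = Rational(-100396124, 26595)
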